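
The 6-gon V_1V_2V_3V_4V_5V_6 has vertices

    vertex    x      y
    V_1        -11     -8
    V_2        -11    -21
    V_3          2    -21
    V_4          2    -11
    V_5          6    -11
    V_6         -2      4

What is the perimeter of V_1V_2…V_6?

|V_1V_2| = √((0)² + (-13)²) = √169 = 13
|V_2V_3| = √((13)² + (0)²) = √169 = 13
|V_3V_4| = √((0)² + (10)²) = √100 = 10
|V_4V_5| = √((4)² + (0)²) = √16 = 4
|V_5V_6| = √((-8)² + (15)²) = √289 = 17
|V_6V_1| = √((-9)² + (-12)²) = √225 = 15
Perimeter = 13 + 13 + 10 + 4 + 17 + 15 = 72.

72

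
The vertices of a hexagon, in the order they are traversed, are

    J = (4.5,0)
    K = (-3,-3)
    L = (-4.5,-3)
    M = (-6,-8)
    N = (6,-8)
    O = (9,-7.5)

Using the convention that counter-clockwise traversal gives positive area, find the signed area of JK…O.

Σ = (-13.5) + (-4.5) + (18) + (96) + (27) + (33.75) = 156.75
Signed area = Σ/2 = 78.375 (positive ⇒ counter-clockwise traversal).

78.375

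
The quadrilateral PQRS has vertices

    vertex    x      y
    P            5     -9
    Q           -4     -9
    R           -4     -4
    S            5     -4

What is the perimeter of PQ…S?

|PQ| = √((-9)² + (0)²) = √81 = 9
|QR| = √((0)² + (5)²) = √25 = 5
|RS| = √((9)² + (0)²) = √81 = 9
|SP| = √((0)² + (-5)²) = √25 = 5
Perimeter = 9 + 5 + 9 + 5 = 28.

28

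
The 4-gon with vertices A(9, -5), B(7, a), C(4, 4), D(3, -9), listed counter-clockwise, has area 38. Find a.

-1

The doubled signed area Σ (x_i y_{i+1} − x_{i+1} y_i) is linear in a.
With a=0 it equals 81; the coefficient of a is 5 (from the two edges through B).
So 5·a + 81 = 2·38 = 76 ⇒ a = -1.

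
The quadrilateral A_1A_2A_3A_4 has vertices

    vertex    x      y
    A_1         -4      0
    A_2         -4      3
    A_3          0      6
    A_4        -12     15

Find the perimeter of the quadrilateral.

|A_1A_2| = √((0)² + (3)²) = √9 = 3
|A_2A_3| = √((4)² + (3)²) = √25 = 5
|A_3A_4| = √((-12)² + (9)²) = √225 = 15
|A_4A_1| = √((8)² + (-15)²) = √289 = 17
Perimeter = 3 + 5 + 15 + 17 = 40.

40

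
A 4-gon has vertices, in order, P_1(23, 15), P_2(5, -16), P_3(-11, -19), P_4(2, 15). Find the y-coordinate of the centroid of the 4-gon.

Apply the shoelace formula. First the cross-terms c_i = x_i·y_{i+1} − x_{i+1}·y_i:
  -443, -271, -127, -315  ⇒  2A = -1156, A = -578.
Then Σ (y_i + y_{i+1})·c_i = 986, so ȳ = 986 / (6·(-578)) = -29/102.

-29/102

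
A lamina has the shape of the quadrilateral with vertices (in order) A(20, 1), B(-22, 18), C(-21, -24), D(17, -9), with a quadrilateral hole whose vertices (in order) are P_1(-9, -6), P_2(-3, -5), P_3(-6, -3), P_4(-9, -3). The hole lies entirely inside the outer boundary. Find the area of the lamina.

1029

Outer boundary:
Apply the surveyor's formula: 2A = Σ (x_i·y_{i+1} − x_{i+1}·y_i), indices taken mod 4.
Cross-terms: 382, 906, 597, 197  ⇒  Σ = 2082
Area = |Σ|/2 = 1041.
Hole:
Apply the surveyor's formula: 2A = Σ (x_i·y_{i+1} − x_{i+1}·y_i), indices taken mod 4.
Σ = (27) + (-21) + (-9) + (27) = 24
Area = |Σ|/2 = 12.
Net area = 1041 − 12 = 1029.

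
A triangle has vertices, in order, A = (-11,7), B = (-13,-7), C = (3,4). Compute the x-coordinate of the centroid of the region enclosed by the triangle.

-7

Apply the shoelace formula. First the cross-terms c_i = x_i·y_{i+1} − x_{i+1}·y_i:
  168, -31, 65  ⇒  2A = 202, A = 101.
Then Σ (x_i + x_{i+1})·c_i = -4242, so x̄ = -4242 / (6·101) = -7.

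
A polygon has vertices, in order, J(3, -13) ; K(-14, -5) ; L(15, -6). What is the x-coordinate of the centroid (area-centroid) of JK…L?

4/3

Apply the shoelace formula. First the cross-terms c_i = x_i·y_{i+1} − x_{i+1}·y_i:
  -197, 159, -177  ⇒  2A = -215, A = -107.5.
Then Σ (x_i + x_{i+1})·c_i = -860, so x̄ = -860 / (6·(-107.5)) = 4/3.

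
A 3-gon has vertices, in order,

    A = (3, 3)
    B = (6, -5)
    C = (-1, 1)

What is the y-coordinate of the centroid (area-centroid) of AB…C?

Apply the shoelace (surveyor's) formula. First the cross-terms c_i = x_i·y_{i+1} − x_{i+1}·y_i:
  -33, 1, -6  ⇒  2A = -38, A = -19.
Then Σ (y_i + y_{i+1})·c_i = 38, so ȳ = 38 / (6·(-19)) = -1/3.

-1/3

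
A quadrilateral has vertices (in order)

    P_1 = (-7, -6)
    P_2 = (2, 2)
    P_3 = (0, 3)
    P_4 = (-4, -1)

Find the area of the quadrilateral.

Apply Gauss's area formula: 2A = Σ (x_i·y_{i+1} − x_{i+1}·y_i), indices taken mod 4.
Σ = (-2) + (6) + (12) + (17) = 33
Area = |Σ|/2 = 16.5.

16.5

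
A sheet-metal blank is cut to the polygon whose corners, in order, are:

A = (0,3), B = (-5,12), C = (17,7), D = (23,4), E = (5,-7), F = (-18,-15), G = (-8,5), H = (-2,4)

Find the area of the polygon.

468.5

Σ = (15) + (-239) + (-93) + (-181) + (-201) + (-210) + (-22) + (-6) = -937
Area = |Σ|/2 = 468.5.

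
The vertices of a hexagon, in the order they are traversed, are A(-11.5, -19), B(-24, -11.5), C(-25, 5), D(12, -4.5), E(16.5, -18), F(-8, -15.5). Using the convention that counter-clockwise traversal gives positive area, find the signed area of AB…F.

-623.25

Apply the surveyor's formula: 2A = Σ (x_i·y_{i+1} − x_{i+1}·y_i), indices taken mod 6.
Σ = (-323.75) + (-407.5) + (52.5) + (-141.75) + (-399.75) + (-26.25) = -1246.5
Signed area = Σ/2 = -623.25 (negative ⇒ clockwise traversal).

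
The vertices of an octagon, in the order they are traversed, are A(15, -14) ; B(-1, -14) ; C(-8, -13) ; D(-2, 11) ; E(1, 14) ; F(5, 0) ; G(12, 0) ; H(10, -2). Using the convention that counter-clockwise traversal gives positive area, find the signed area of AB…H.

Cross-terms: -224, -99, -114, -39, -70, 0, -24, -110  ⇒  Σ = -680
Signed area = Σ/2 = -340 (negative ⇒ clockwise traversal).

-340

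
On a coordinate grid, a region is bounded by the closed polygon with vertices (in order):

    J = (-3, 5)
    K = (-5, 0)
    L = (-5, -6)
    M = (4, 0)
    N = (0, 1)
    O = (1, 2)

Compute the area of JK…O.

46.5

Apply Gauss's area formula: 2A = Σ (x_i·y_{i+1} − x_{i+1}·y_i), indices taken mod 6.
Cross-terms: 25, 30, 24, 4, -1, 11  ⇒  Σ = 93
Area = |Σ|/2 = 46.5.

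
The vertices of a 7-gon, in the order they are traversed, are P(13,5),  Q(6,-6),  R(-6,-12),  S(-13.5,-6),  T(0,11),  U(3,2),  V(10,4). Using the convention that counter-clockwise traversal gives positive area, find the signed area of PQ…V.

Apply the surveyor's formula: 2A = Σ (x_i·y_{i+1} − x_{i+1}·y_i), indices taken mod 7.
P→Q: (13)(-6) − (6)(5) = -108
Q→R: (6)(-12) − (-6)(-6) = -108
R→S: (-6)(-6) − (-13.5)(-12) = -126
S→T: (-13.5)(11) − (0)(-6) = -148.5
T→U: (0)(2) − (3)(11) = -33
U→V: (3)(4) − (10)(2) = -8
V→P: (10)(5) − (13)(4) = -2
Σ = -533.5
Signed area = Σ/2 = -266.75 (negative ⇒ clockwise traversal).

-266.75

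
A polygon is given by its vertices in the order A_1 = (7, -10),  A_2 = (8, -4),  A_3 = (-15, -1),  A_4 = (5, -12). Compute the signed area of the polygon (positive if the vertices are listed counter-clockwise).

Apply Gauss's area formula: 2A = Σ (x_i·y_{i+1} − x_{i+1}·y_i), indices taken mod 4.
Σ = (52) + (-68) + (185) + (34) = 203
Signed area = Σ/2 = 101.5 (positive ⇒ counter-clockwise traversal).

101.5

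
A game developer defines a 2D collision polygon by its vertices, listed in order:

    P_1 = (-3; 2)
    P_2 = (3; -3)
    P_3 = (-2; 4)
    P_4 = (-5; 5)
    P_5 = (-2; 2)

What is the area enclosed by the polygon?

Apply the shoelace formula: 2A = Σ (x_i·y_{i+1} − x_{i+1}·y_i), indices taken mod 5.
Cross-terms: 3, 6, 10, 0, 2  ⇒  Σ = 21
Area = |Σ|/2 = 10.5.

10.5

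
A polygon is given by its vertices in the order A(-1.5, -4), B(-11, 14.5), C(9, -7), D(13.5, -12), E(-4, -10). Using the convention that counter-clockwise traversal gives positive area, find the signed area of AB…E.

-157.375

Σ = (-65.75) + (-53.5) + (-13.5) + (-183) + (1) = -314.75
Signed area = Σ/2 = -157.375 (negative ⇒ clockwise traversal).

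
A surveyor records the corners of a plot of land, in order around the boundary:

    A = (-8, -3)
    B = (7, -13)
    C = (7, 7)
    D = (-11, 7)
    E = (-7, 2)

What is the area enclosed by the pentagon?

227.5

Σ = (125) + (140) + (126) + (27) + (37) = 455
Area = |Σ|/2 = 227.5.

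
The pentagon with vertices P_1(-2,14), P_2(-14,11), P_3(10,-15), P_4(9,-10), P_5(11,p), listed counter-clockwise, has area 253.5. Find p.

The doubled signed area Σ (x_i y_{i+1} − x_{i+1} y_i) is linear in p.
With p=0 it equals 573; the coefficient of p is 11 (from the two edges through P_5).
So 11·p + 573 = 2·253.5 = 507 ⇒ p = -6.

-6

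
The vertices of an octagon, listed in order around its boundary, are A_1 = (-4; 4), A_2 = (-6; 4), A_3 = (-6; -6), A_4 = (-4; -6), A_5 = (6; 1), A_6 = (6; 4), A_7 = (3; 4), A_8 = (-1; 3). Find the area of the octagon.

81.5

Cross-terms: 8, 60, 12, 32, 18, 12, 13, 8  ⇒  Σ = 163
Area = |Σ|/2 = 81.5.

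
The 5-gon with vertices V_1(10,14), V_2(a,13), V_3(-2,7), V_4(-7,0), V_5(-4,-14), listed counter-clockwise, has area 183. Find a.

The doubled signed area Σ (x_i y_{i+1} − x_{i+1} y_i) is linear in a.
With a=0 it equals 387; the coefficient of a is -7 (from the two edges through V_2).
So -7·a + 387 = 2·183 = 366 ⇒ a = 3.

3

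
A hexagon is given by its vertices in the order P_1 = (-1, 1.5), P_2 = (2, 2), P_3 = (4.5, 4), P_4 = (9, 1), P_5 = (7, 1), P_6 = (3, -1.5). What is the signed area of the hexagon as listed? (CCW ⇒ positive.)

-23

Σ = (-5) + (-1) + (-31.5) + (2) + (-13.5) + (3) = -46
Signed area = Σ/2 = -23 (negative ⇒ clockwise traversal).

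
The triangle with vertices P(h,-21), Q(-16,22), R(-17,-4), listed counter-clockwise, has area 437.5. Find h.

16

Write out the shoelace sum; only the two edges meeting at P involve h:
2·Area = [((-17)·(-21) − h·(-4)) + (h·22 − (-16)·(-21))] + 438
       = 26·h + 459 = 875
⇒ h = 16.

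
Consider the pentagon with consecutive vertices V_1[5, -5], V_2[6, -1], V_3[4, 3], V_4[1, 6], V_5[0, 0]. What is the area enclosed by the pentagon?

Cross-terms: 25, 22, 21, 0, 0  ⇒  Σ = 68
Area = |Σ|/2 = 34.

34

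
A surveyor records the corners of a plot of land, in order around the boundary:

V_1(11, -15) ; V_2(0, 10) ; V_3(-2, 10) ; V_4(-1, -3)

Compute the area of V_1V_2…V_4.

97

Σ = (110) + (20) + (16) + (48) = 194
Area = |Σ|/2 = 97.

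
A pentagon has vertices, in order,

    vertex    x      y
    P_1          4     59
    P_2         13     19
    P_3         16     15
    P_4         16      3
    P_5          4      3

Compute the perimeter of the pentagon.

126

|P_1P_2| = √((9)² + (-40)²) = √1681 = 41
|P_2P_3| = √((3)² + (-4)²) = √25 = 5
|P_3P_4| = √((0)² + (-12)²) = √144 = 12
|P_4P_5| = √((-12)² + (0)²) = √144 = 12
|P_5P_1| = √((0)² + (56)²) = √3136 = 56
Perimeter = 41 + 5 + 12 + 12 + 56 = 126.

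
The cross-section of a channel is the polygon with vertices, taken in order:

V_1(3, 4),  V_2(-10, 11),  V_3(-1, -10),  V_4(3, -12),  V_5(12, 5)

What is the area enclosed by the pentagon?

209

Apply the surveyor's formula: 2A = Σ (x_i·y_{i+1} − x_{i+1}·y_i), indices taken mod 5.
Σ = (73) + (111) + (42) + (159) + (33) = 418
Area = |Σ|/2 = 209.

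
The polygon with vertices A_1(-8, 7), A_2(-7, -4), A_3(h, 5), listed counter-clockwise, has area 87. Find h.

Write out the shoelace sum; only the two edges meeting at A_3 involve h:
2·Area = [((-7)·5 − h·(-4)) + (h·7 − (-8)·5)] + 81
       = 11·h + 86 = 174
⇒ h = 8.

8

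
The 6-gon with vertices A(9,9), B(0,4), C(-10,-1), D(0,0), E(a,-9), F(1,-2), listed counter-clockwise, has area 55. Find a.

1

The doubled signed area Σ (x_i y_{i+1} − x_{i+1} y_i) is linear in a.
With a=0 it equals 112; the coefficient of a is -2 (from the two edges through E).
So -2·a + 112 = 2·55 = 110 ⇒ a = 1.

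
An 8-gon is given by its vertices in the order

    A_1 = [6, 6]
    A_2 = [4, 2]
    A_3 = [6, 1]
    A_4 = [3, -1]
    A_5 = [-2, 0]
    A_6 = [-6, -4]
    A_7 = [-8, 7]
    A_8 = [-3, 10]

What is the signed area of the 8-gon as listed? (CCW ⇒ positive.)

-117

A_1→A_2: (6)(2) − (4)(6) = -12
A_2→A_3: (4)(1) − (6)(2) = -8
A_3→A_4: (6)(-1) − (3)(1) = -9
A_4→A_5: (3)(0) − (-2)(-1) = -2
A_5→A_6: (-2)(-4) − (-6)(0) = 8
A_6→A_7: (-6)(7) − (-8)(-4) = -74
A_7→A_8: (-8)(10) − (-3)(7) = -59
A_8→A_1: (-3)(6) − (6)(10) = -78
Σ = -234
Signed area = Σ/2 = -117 (negative ⇒ clockwise traversal).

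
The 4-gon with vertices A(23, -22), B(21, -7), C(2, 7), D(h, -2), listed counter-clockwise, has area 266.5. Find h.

-1

The doubled signed area Σ (x_i y_{i+1} − x_{i+1} y_i) is linear in h.
With h=0 it equals 504; the coefficient of h is -29 (from the two edges through D).
So -29·h + 504 = 2·266.5 = 533 ⇒ h = -1.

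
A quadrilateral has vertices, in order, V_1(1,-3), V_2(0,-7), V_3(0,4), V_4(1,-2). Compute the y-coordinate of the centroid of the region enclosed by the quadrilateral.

-67/36

Apply the shoelace formula. First the cross-terms c_i = x_i·y_{i+1} − x_{i+1}·y_i:
  -7, 0, -4, -1  ⇒  2A = -12, A = -6.
Then Σ (y_i + y_{i+1})·c_i = 67, so ȳ = 67 / (6·(-6)) = -67/36.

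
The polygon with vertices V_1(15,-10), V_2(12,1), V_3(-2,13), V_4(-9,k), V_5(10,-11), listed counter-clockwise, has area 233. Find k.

9

Write out the shoelace sum; only the two edges meeting at V_4 involve k:
2·Area = [((-2)·k − (-9)·13) + ((-9)·(-11) − 10·k)] + 358
       = -12·k + 574 = 466
⇒ k = 9.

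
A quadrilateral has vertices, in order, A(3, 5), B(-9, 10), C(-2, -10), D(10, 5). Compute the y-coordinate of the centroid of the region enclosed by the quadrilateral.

205/186

Apply the surveyor's formula. First the cross-terms c_i = x_i·y_{i+1} − x_{i+1}·y_i:
  75, 110, 90, 35  ⇒  2A = 310, A = 155.
Then Σ (y_i + y_{i+1})·c_i = 1025, so ȳ = 1025 / (6·155) = 205/186.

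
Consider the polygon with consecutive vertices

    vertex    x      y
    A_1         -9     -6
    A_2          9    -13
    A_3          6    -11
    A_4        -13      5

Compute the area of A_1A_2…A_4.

Σ = (171) + (-21) + (-113) + (123) = 160
Area = |Σ|/2 = 80.

80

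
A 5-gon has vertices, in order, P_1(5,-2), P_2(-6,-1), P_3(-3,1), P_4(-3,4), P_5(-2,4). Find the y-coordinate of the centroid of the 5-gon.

Apply Gauss's area formula. First the cross-terms c_i = x_i·y_{i+1} − x_{i+1}·y_i:
  -17, -9, -9, -4, -16  ⇒  2A = -55, A = -27.5.
Then Σ (y_i + y_{i+1})·c_i = -58, so ȳ = -58 / (6·(-27.5)) = 58/165.

58/165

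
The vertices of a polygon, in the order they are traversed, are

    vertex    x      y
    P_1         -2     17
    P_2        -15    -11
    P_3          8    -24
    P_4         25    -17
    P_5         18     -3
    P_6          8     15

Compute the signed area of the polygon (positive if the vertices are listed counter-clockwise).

940

Σ = (277) + (448) + (464) + (231) + (294) + (166) = 1880
Signed area = Σ/2 = 940 (positive ⇒ counter-clockwise traversal).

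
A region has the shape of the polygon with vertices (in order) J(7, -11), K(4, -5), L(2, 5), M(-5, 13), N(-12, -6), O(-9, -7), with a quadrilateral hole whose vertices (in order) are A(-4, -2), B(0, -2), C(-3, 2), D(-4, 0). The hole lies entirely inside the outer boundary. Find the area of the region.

218

Outer boundary:
Apply the shoelace (surveyor's) formula: 2A = Σ (x_i·y_{i+1} − x_{i+1}·y_i), indices taken mod 6.
Σ = (9) + (30) + (51) + (186) + (30) + (148) = 454
Area = |Σ|/2 = 227.
Hole:
Apply the surveyor's formula: 2A = Σ (x_i·y_{i+1} − x_{i+1}·y_i), indices taken mod 4.
Σ = (8) + (-6) + (8) + (8) = 18
Area = |Σ|/2 = 9.
Net area = 227 − 9 = 218.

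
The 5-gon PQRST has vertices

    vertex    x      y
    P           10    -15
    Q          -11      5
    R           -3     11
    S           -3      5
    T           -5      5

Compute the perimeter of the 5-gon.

72

|PQ| = √((-21)² + (20)²) = √841 = 29
|QR| = √((8)² + (6)²) = √100 = 10
|RS| = √((0)² + (-6)²) = √36 = 6
|ST| = √((-2)² + (0)²) = √4 = 2
|TP| = √((15)² + (-20)²) = √625 = 25
Perimeter = 29 + 10 + 6 + 2 + 25 = 72.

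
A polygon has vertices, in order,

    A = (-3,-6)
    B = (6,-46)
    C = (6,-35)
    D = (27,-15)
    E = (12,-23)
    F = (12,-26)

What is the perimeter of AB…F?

126

|AB| = √((9)² + (-40)²) = √1681 = 41
|BC| = √((0)² + (11)²) = √121 = 11
|CD| = √((21)² + (20)²) = √841 = 29
|DE| = √((-15)² + (-8)²) = √289 = 17
|EF| = √((0)² + (-3)²) = √9 = 3
|FA| = √((-15)² + (20)²) = √625 = 25
Perimeter = 41 + 11 + 29 + 17 + 3 + 25 = 126.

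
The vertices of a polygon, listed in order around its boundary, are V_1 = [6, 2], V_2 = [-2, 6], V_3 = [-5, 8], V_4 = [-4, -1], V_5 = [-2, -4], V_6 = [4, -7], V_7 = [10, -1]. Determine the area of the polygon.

113.5

Apply the surveyor's formula: 2A = Σ (x_i·y_{i+1} − x_{i+1}·y_i), indices taken mod 7.
Σ = (40) + (14) + (37) + (14) + (30) + (66) + (26) = 227
Area = |Σ|/2 = 113.5.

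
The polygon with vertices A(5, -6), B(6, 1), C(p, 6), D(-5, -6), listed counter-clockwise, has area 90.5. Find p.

The doubled signed area Σ (x_i y_{i+1} − x_{i+1} y_i) is linear in p.
With p=0 it equals 167; the coefficient of p is -7 (from the two edges through C).
So -7·p + 167 = 2·90.5 = 181 ⇒ p = -2.

-2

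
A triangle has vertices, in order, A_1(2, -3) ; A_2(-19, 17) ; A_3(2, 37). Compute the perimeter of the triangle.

|A_1A_2| = √((-21)² + (20)²) = √841 = 29
|A_2A_3| = √((21)² + (20)²) = √841 = 29
|A_3A_1| = √((0)² + (-40)²) = √1600 = 40
Perimeter = 29 + 29 + 40 = 98.

98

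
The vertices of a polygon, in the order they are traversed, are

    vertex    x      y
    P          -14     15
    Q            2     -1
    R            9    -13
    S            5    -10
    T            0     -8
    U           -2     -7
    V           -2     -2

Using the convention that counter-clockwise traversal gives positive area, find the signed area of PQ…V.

-91

Cross-terms: -16, -17, -25, -40, -16, -10, -58  ⇒  Σ = -182
Signed area = Σ/2 = -91 (negative ⇒ clockwise traversal).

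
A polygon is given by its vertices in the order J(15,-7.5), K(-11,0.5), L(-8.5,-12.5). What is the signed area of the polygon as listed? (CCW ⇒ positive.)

159

Apply Gauss's area formula: 2A = Σ (x_i·y_{i+1} − x_{i+1}·y_i), indices taken mod 3.
Σ = (-75) + (141.75) + (251.25) = 318
Signed area = Σ/2 = 159 (positive ⇒ counter-clockwise traversal).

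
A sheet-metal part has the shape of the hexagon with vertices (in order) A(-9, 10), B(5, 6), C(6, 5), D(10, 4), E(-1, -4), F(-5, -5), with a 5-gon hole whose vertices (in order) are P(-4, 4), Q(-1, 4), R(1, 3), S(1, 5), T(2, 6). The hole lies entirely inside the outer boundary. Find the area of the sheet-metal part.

138

Outer boundary:
Apply the shoelace formula: 2A = Σ (x_i·y_{i+1} − x_{i+1}·y_i), indices taken mod 6.
A→B: (-9)(6) − (5)(10) = -104
B→C: (5)(5) − (6)(6) = -11
C→D: (6)(4) − (10)(5) = -26
D→E: (10)(-4) − (-1)(4) = -36
E→F: (-1)(-5) − (-5)(-4) = -15
F→A: (-5)(10) − (-9)(-5) = -95
Σ = -287
Area = |Σ|/2 = 143.5.
Hole:
Apply Gauss's area formula: 2A = Σ (x_i·y_{i+1} − x_{i+1}·y_i), indices taken mod 5.
P→Q: (-4)(4) − (-1)(4) = -12
Q→R: (-1)(3) − (1)(4) = -7
R→S: (1)(5) − (1)(3) = 2
S→T: (1)(6) − (2)(5) = -4
T→P: (2)(4) − (-4)(6) = 32
Σ = 11
Area = |Σ|/2 = 5.5.
Net area = 143.5 − 5.5 = 138.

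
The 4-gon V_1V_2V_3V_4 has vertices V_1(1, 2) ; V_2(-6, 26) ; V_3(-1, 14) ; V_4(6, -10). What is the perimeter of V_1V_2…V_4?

76

|V_1V_2| = √((-7)² + (24)²) = √625 = 25
|V_2V_3| = √((5)² + (-12)²) = √169 = 13
|V_3V_4| = √((7)² + (-24)²) = √625 = 25
|V_4V_1| = √((-5)² + (12)²) = √169 = 13
Perimeter = 25 + 13 + 25 + 13 = 76.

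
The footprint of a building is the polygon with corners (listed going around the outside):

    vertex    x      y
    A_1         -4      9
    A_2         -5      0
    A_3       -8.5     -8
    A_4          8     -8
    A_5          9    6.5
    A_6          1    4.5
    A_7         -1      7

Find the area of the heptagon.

202.75

Apply the surveyor's formula: 2A = Σ (x_i·y_{i+1} − x_{i+1}·y_i), indices taken mod 7.
Cross-terms: 45, 40, 132, 124, 34, 11.5, 19  ⇒  Σ = 405.5
Area = |Σ|/2 = 202.75.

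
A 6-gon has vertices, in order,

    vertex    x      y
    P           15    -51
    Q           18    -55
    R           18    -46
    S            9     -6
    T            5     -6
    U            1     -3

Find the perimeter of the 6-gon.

|PQ| = √((3)² + (-4)²) = √25 = 5
|QR| = √((0)² + (9)²) = √81 = 9
|RS| = √((-9)² + (40)²) = √1681 = 41
|ST| = √((-4)² + (0)²) = √16 = 4
|TU| = √((-4)² + (3)²) = √25 = 5
|UP| = √((14)² + (-48)²) = √2500 = 50
Perimeter = 5 + 9 + 41 + 4 + 5 + 50 = 114.

114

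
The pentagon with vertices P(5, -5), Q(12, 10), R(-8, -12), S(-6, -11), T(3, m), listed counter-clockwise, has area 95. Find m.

Write out the shoelace sum; only the two edges meeting at T involve m:
2·Area = [((-6)·m − 3·(-11)) + (3·(-5) − 5·m)] + 62
       = -11·m + 80 = 190
⇒ m = -10.

-10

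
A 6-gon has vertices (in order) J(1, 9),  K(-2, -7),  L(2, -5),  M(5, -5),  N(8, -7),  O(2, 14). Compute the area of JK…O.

J→K: (1)(-7) − (-2)(9) = 11
K→L: (-2)(-5) − (2)(-7) = 24
L→M: (2)(-5) − (5)(-5) = 15
M→N: (5)(-7) − (8)(-5) = 5
N→O: (8)(14) − (2)(-7) = 126
O→J: (2)(9) − (1)(14) = 4
Σ = 185
Area = |Σ|/2 = 92.5.

92.5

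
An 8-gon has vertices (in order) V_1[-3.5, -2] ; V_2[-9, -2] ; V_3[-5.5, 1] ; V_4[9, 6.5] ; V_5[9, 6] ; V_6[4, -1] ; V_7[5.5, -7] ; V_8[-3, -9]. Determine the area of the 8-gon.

115.875

V_1→V_2: (-3.5)(-2) − (-9)(-2) = -11
V_2→V_3: (-9)(1) − (-5.5)(-2) = -20
V_3→V_4: (-5.5)(6.5) − (9)(1) = -44.75
V_4→V_5: (9)(6) − (9)(6.5) = -4.5
V_5→V_6: (9)(-1) − (4)(6) = -33
V_6→V_7: (4)(-7) − (5.5)(-1) = -22.5
V_7→V_8: (5.5)(-9) − (-3)(-7) = -70.5
V_8→V_1: (-3)(-2) − (-3.5)(-9) = -25.5
Σ = -231.75
Area = |Σ|/2 = 115.875.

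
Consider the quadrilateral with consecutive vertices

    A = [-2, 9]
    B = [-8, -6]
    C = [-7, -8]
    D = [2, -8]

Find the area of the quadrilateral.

90

Σ = (84) + (22) + (72) + (2) = 180
Area = |Σ|/2 = 90.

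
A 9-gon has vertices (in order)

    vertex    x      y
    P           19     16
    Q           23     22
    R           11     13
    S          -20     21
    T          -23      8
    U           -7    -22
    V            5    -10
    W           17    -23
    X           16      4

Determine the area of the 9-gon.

1167

Apply the shoelace formula: 2A = Σ (x_i·y_{i+1} − x_{i+1}·y_i), indices taken mod 9.
Σ = (50) + (57) + (491) + (323) + (562) + (180) + (55) + (436) + (180) = 2334
Area = |Σ|/2 = 1167.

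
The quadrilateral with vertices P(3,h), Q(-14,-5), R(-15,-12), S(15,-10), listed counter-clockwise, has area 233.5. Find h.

1

The doubled signed area Σ (x_i y_{i+1} − x_{i+1} y_i) is linear in h.
With h=0 it equals 438; the coefficient of h is 29 (from the two edges through P).
So 29·h + 438 = 2·233.5 = 467 ⇒ h = 1.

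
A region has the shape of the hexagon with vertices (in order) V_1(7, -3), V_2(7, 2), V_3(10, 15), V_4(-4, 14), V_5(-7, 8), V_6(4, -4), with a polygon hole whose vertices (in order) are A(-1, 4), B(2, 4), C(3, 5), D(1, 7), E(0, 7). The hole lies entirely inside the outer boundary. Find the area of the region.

Outer boundary:
Apply the shoelace formula: 2A = Σ (x_i·y_{i+1} − x_{i+1}·y_i), indices taken mod 6.
Cross-terms: 35, 85, 200, 66, -4, 16  ⇒  Σ = 398
Area = |Σ|/2 = 199.
Hole:
Σ = (-12) + (-2) + (16) + (7) + (7) = 16
Area = |Σ|/2 = 8.
Net area = 199 − 8 = 191.

191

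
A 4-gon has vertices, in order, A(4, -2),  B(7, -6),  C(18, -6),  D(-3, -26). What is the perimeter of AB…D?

|AB| = √((3)² + (-4)²) = √25 = 5
|BC| = √((11)² + (0)²) = √121 = 11
|CD| = √((-21)² + (-20)²) = √841 = 29
|DA| = √((7)² + (24)²) = √625 = 25
Perimeter = 5 + 11 + 29 + 25 = 70.

70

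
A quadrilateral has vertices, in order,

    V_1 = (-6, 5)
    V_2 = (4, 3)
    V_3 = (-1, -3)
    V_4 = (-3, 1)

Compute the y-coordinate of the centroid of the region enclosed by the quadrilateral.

Apply the surveyor's formula. First the cross-terms c_i = x_i·y_{i+1} − x_{i+1}·y_i:
  -38, -9, -10, -9  ⇒  2A = -66, A = -33.
Then Σ (y_i + y_{i+1})·c_i = -338, so ȳ = -338 / (6·(-33)) = 169/99.

169/99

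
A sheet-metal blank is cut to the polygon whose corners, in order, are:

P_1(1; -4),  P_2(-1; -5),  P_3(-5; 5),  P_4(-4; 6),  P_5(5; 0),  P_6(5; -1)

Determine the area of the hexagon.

Apply the shoelace (surveyor's) formula: 2A = Σ (x_i·y_{i+1} − x_{i+1}·y_i), indices taken mod 6.
P_1→P_2: (1)(-5) − (-1)(-4) = -9
P_2→P_3: (-1)(5) − (-5)(-5) = -30
P_3→P_4: (-5)(6) − (-4)(5) = -10
P_4→P_5: (-4)(0) − (5)(6) = -30
P_5→P_6: (5)(-1) − (5)(0) = -5
P_6→P_1: (5)(-4) − (1)(-1) = -19
Σ = -103
Area = |Σ|/2 = 51.5.

51.5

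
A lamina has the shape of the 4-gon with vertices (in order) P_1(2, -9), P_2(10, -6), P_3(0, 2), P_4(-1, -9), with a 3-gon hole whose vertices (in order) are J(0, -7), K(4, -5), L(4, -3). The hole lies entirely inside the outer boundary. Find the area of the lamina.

59.5

Outer boundary:
Cross-terms: 78, 20, 2, 27  ⇒  Σ = 127
Area = |Σ|/2 = 63.5.
Hole:
Σ = (28) + (8) + (-28) = 8
Area = |Σ|/2 = 4.
Net area = 63.5 − 4 = 59.5.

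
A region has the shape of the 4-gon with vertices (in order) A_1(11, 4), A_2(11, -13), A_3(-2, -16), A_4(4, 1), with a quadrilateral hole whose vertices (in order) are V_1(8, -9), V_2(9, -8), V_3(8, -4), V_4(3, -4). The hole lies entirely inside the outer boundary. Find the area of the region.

Outer boundary:
Cross-terms: -187, -202, 62, 5  ⇒  Σ = -322
Area = |Σ|/2 = 161.
Hole:
Apply the shoelace formula: 2A = Σ (x_i·y_{i+1} − x_{i+1}·y_i), indices taken mod 4.
Σ = (17) + (28) + (-20) + (5) = 30
Area = |Σ|/2 = 15.
Net area = 161 − 15 = 146.

146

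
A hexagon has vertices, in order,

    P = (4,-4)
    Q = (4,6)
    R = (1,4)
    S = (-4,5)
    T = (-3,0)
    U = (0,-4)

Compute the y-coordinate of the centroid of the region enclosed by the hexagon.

Apply the shoelace (surveyor's) formula. First the cross-terms c_i = x_i·y_{i+1} − x_{i+1}·y_i:
  40, 10, 21, 15, 12, 16  ⇒  2A = 114, A = 57.
Then Σ (y_i + y_{i+1})·c_i = 268, so ȳ = 268 / (6·57) = 134/171.

134/171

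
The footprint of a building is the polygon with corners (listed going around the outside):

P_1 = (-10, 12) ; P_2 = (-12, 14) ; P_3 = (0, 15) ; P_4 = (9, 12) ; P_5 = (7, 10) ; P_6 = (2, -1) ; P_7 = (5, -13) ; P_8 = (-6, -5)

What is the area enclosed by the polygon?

Cross-terms: 4, -180, -135, 6, -27, -21, -103, -122  ⇒  Σ = -578
Area = |Σ|/2 = 289.

289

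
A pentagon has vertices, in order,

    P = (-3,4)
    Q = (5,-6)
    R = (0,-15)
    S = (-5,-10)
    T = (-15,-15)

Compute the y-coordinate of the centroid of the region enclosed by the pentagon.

Apply the surveyor's formula. First the cross-terms c_i = x_i·y_{i+1} − x_{i+1}·y_i:
  -2, -75, -75, -75, -105  ⇒  2A = -332, A = -166.
Then Σ (y_i + y_{i+1})·c_i = 6484, so ȳ = 6484 / (6·(-166)) = -1621/249.

-1621/249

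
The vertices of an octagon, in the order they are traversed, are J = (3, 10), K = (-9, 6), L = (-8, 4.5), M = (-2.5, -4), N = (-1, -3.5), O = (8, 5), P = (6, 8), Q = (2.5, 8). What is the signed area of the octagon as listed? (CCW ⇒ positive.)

124.75

Cross-terms: 108, 7.5, 43.25, 4.75, 23, 34, 28, 1  ⇒  Σ = 249.5
Signed area = Σ/2 = 124.75 (positive ⇒ counter-clockwise traversal).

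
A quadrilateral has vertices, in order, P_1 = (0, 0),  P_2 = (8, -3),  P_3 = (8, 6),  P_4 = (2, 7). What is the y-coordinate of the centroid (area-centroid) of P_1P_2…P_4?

Apply Gauss's area formula. First the cross-terms c_i = x_i·y_{i+1} − x_{i+1}·y_i:
  0, 72, 44, 0  ⇒  2A = 116, A = 58.
Then Σ (y_i + y_{i+1})·c_i = 788, so ȳ = 788 / (6·58) = 197/87.

197/87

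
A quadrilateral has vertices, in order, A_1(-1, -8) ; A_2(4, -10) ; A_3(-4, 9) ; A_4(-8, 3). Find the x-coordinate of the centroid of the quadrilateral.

Apply the shoelace formula. First the cross-terms c_i = x_i·y_{i+1} − x_{i+1}·y_i:
  42, -4, 60, 67  ⇒  2A = 165, A = 82.5.
Then Σ (x_i + x_{i+1})·c_i = -1197, so x̄ = -1197 / (6·82.5) = -133/55.

-133/55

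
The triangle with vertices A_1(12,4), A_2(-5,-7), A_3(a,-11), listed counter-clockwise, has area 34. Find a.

-5

The doubled signed area Σ (x_i y_{i+1} − x_{i+1} y_i) is linear in a.
With a=0 it equals 123; the coefficient of a is 11 (from the two edges through A_3).
So 11·a + 123 = 2·34 = 68 ⇒ a = -5.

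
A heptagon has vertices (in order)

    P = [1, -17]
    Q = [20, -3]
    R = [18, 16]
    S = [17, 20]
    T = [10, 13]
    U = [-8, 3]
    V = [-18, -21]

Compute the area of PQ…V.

751.5

Σ = (337) + (374) + (88) + (21) + (134) + (222) + (327) = 1503
Area = |Σ|/2 = 751.5.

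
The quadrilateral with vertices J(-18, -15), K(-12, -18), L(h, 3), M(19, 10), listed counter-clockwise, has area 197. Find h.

16

Write out the shoelace sum; only the two edges meeting at L involve h:
2·Area = [((-12)·3 − h·(-18)) + (h·10 − 19·3)] + 39
       = 28·h + -54 = 394
⇒ h = 16.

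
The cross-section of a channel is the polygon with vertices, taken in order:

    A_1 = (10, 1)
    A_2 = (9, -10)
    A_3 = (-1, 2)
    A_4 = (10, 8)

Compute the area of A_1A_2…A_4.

Apply Gauss's area formula: 2A = Σ (x_i·y_{i+1} − x_{i+1}·y_i), indices taken mod 4.
Σ = (-109) + (8) + (-28) + (-70) = -199
Area = |Σ|/2 = 99.5.

99.5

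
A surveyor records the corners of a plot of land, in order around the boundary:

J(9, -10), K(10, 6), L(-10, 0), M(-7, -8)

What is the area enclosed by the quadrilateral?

J→K: (9)(6) − (10)(-10) = 154
K→L: (10)(0) − (-10)(6) = 60
L→M: (-10)(-8) − (-7)(0) = 80
M→J: (-7)(-10) − (9)(-8) = 142
Σ = 436
Area = |Σ|/2 = 218.

218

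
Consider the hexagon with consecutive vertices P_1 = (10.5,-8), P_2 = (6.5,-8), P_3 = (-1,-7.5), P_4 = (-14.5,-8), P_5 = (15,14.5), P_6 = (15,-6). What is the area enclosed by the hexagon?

322.125

Cross-terms: -32, -56.75, -100.75, -90.25, -307.5, -57  ⇒  Σ = -644.25
Area = |Σ|/2 = 322.125.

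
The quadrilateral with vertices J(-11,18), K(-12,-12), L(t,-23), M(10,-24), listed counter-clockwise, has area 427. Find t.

The doubled signed area Σ (x_i y_{i+1} − x_{i+1} y_i) is linear in t.
With t=0 it equals 770; the coefficient of t is -12 (from the two edges through L).
So -12·t + 770 = 2·427 = 854 ⇒ t = -7.

-7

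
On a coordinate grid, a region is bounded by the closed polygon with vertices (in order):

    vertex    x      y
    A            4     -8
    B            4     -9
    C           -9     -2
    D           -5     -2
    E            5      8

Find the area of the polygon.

Apply the shoelace formula: 2A = Σ (x_i·y_{i+1} − x_{i+1}·y_i), indices taken mod 5.
Cross-terms: -4, -89, 8, -30, -72  ⇒  Σ = -187
Area = |Σ|/2 = 93.5.

93.5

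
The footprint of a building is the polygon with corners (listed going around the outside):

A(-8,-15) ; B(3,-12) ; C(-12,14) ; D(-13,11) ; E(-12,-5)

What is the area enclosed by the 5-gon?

Apply the surveyor's formula: 2A = Σ (x_i·y_{i+1} − x_{i+1}·y_i), indices taken mod 5.
Cross-terms: 141, -102, 50, 197, 140  ⇒  Σ = 426
Area = |Σ|/2 = 213.

213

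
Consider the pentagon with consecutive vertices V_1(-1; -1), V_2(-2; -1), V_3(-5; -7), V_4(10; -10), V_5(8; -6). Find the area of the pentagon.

67

Cross-terms: -1, 9, 120, 20, -14  ⇒  Σ = 134
Area = |Σ|/2 = 67.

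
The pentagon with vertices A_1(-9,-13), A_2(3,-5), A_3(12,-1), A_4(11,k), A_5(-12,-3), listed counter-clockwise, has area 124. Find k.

The doubled signed area Σ (x_i y_{i+1} − x_{i+1} y_i) is linear in k.
With k=0 it equals 248; the coefficient of k is 24 (from the two edges through A_4).
So 24·k + 248 = 2·124 = 248 ⇒ k = 0.

0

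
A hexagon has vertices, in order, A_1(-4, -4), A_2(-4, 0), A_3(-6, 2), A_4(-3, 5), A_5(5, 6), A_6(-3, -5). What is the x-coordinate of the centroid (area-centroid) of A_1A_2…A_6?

Apply the surveyor's formula. First the cross-terms c_i = x_i·y_{i+1} − x_{i+1}·y_i:
  -16, -8, -24, -43, -7, -8  ⇒  2A = -106, A = -53.
Then Σ (x_i + x_{i+1})·c_i = 380, so x̄ = 380 / (6·(-53)) = -190/159.

-190/159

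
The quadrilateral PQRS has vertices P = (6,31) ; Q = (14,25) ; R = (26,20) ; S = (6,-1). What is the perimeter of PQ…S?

|PQ| = √((8)² + (-6)²) = √100 = 10
|QR| = √((12)² + (-5)²) = √169 = 13
|RS| = √((-20)² + (-21)²) = √841 = 29
|SP| = √((0)² + (32)²) = √1024 = 32
Perimeter = 10 + 13 + 29 + 32 = 84.

84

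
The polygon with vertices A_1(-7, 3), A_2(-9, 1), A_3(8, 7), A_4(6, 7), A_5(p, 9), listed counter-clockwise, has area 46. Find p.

-3

The doubled signed area Σ (x_i y_{i+1} − x_{i+1} y_i) is linear in p.
With p=0 it equals 80; the coefficient of p is -4 (from the two edges through A_5).
So -4·p + 80 = 2·46 = 92 ⇒ p = -3.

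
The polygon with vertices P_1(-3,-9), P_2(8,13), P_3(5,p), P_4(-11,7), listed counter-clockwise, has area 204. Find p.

Write out the shoelace sum; only the two edges meeting at P_3 involve p:
2·Area = [(8·p − 5·13) + (5·7 − (-11)·p)] + 153
       = 19·p + 123 = 408
⇒ p = 15.

15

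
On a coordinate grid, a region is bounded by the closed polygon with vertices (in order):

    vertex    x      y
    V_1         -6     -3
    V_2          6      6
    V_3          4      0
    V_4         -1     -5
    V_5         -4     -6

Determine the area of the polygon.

50

Apply Gauss's area formula: 2A = Σ (x_i·y_{i+1} − x_{i+1}·y_i), indices taken mod 5.
Σ = (-18) + (-24) + (-20) + (-14) + (-24) = -100
Area = |Σ|/2 = 50.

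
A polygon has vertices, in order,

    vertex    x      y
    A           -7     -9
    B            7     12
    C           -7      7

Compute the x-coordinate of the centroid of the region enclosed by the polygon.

-7/3

Apply the surveyor's formula. First the cross-terms c_i = x_i·y_{i+1} − x_{i+1}·y_i:
  -21, 133, 112  ⇒  2A = 224, A = 112.
Then Σ (x_i + x_{i+1})·c_i = -1568, so x̄ = -1568 / (6·112) = -7/3.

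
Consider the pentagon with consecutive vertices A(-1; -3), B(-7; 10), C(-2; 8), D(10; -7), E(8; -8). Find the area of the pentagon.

Apply the surveyor's formula: 2A = Σ (x_i·y_{i+1} − x_{i+1}·y_i), indices taken mod 5.
A→B: (-1)(10) − (-7)(-3) = -31
B→C: (-7)(8) − (-2)(10) = -36
C→D: (-2)(-7) − (10)(8) = -66
D→E: (10)(-8) − (8)(-7) = -24
E→A: (8)(-3) − (-1)(-8) = -32
Σ = -189
Area = |Σ|/2 = 94.5.

94.5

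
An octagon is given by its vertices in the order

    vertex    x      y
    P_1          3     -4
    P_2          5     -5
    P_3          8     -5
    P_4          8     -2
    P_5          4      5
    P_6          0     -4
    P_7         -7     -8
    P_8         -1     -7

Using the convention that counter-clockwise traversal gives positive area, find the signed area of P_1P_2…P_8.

57

Apply the shoelace (surveyor's) formula: 2A = Σ (x_i·y_{i+1} − x_{i+1}·y_i), indices taken mod 8.
Σ = (5) + (15) + (24) + (48) + (-16) + (-28) + (41) + (25) = 114
Signed area = Σ/2 = 57 (positive ⇒ counter-clockwise traversal).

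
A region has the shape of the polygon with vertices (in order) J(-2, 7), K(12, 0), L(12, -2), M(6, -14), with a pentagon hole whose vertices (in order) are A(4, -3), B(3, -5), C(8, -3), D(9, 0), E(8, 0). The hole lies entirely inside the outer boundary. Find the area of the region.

Outer boundary:
Cross-terms: -84, -24, -156, 14  ⇒  Σ = -250
Area = |Σ|/2 = 125.
Hole:
Apply Gauss's area formula: 2A = Σ (x_i·y_{i+1} − x_{i+1}·y_i), indices taken mod 5.
A→B: (4)(-5) − (3)(-3) = -11
B→C: (3)(-3) − (8)(-5) = 31
C→D: (8)(0) − (9)(-3) = 27
D→E: (9)(0) − (8)(0) = 0
E→A: (8)(-3) − (4)(0) = -24
Σ = 23
Area = |Σ|/2 = 11.5.
Net area = 125 − 11.5 = 113.5.

113.5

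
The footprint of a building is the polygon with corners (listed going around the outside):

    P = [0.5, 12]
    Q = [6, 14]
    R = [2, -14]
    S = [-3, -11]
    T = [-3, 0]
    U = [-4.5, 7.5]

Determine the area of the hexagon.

Apply the shoelace formula: 2A = Σ (x_i·y_{i+1} − x_{i+1}·y_i), indices taken mod 6.
P→Q: (0.5)(14) − (6)(12) = -65
Q→R: (6)(-14) − (2)(14) = -112
R→S: (2)(-11) − (-3)(-14) = -64
S→T: (-3)(0) − (-3)(-11) = -33
T→U: (-3)(7.5) − (-4.5)(0) = -22.5
U→P: (-4.5)(12) − (0.5)(7.5) = -57.75
Σ = -354.25
Area = |Σ|/2 = 177.125.

177.125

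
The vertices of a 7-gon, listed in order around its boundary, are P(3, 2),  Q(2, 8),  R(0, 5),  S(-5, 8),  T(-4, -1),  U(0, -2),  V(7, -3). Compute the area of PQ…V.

68.5

Apply the surveyor's formula: 2A = Σ (x_i·y_{i+1} − x_{i+1}·y_i), indices taken mod 7.
P→Q: (3)(8) − (2)(2) = 20
Q→R: (2)(5) − (0)(8) = 10
R→S: (0)(8) − (-5)(5) = 25
S→T: (-5)(-1) − (-4)(8) = 37
T→U: (-4)(-2) − (0)(-1) = 8
U→V: (0)(-3) − (7)(-2) = 14
V→P: (7)(2) − (3)(-3) = 23
Σ = 137
Area = |Σ|/2 = 68.5.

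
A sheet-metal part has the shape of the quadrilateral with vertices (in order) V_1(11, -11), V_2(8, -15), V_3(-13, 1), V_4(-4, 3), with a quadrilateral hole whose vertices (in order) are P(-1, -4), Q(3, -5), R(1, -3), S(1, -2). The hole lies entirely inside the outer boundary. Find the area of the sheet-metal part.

140

Outer boundary:
Σ = (-77) + (-187) + (-35) + (11) = -288
Area = |Σ|/2 = 144.
Hole:
Apply the shoelace (surveyor's) formula: 2A = Σ (x_i·y_{i+1} − x_{i+1}·y_i), indices taken mod 4.
P→Q: (-1)(-5) − (3)(-4) = 17
Q→R: (3)(-3) − (1)(-5) = -4
R→S: (1)(-2) − (1)(-3) = 1
S→P: (1)(-4) − (-1)(-2) = -6
Σ = 8
Area = |Σ|/2 = 4.
Net area = 144 − 4 = 140.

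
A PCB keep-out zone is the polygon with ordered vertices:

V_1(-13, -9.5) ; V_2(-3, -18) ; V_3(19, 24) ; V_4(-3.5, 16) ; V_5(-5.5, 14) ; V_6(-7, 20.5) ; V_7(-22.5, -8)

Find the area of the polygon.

757.375

Apply the surveyor's formula: 2A = Σ (x_i·y_{i+1} − x_{i+1}·y_i), indices taken mod 7.
V_1→V_2: (-13)(-18) − (-3)(-9.5) = 205.5
V_2→V_3: (-3)(24) − (19)(-18) = 270
V_3→V_4: (19)(16) − (-3.5)(24) = 388
V_4→V_5: (-3.5)(14) − (-5.5)(16) = 39
V_5→V_6: (-5.5)(20.5) − (-7)(14) = -14.75
V_6→V_7: (-7)(-8) − (-22.5)(20.5) = 517.25
V_7→V_1: (-22.5)(-9.5) − (-13)(-8) = 109.75
Σ = 1514.75
Area = |Σ|/2 = 757.375.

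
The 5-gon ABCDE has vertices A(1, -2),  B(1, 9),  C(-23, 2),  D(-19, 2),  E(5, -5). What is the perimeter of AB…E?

|AB| = √((0)² + (11)²) = √121 = 11
|BC| = √((-24)² + (-7)²) = √625 = 25
|CD| = √((4)² + (0)²) = √16 = 4
|DE| = √((24)² + (-7)²) = √625 = 25
|EA| = √((-4)² + (3)²) = √25 = 5
Perimeter = 11 + 25 + 4 + 25 + 5 = 70.

70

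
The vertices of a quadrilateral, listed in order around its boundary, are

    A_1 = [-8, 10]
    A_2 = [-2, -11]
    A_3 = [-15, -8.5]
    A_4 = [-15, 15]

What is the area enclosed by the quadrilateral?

211.25

Σ = (108) + (-148) + (-352.5) + (-30) = -422.5
Area = |Σ|/2 = 211.25.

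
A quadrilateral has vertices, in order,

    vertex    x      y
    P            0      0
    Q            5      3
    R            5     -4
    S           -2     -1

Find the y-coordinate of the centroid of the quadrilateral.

Apply the shoelace formula. First the cross-terms c_i = x_i·y_{i+1} − x_{i+1}·y_i:
  0, -35, -13, 0  ⇒  2A = -48, A = -24.
Then Σ (y_i + y_{i+1})·c_i = 100, so ȳ = 100 / (6·(-24)) = -25/36.

-25/36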